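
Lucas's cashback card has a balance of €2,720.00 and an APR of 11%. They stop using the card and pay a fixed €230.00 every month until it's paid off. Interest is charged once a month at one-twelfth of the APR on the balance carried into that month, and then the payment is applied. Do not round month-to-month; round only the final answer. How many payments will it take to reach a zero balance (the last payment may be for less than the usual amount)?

13 payments

Monthly rate r = 11%/12 = 0.916667% = 0.00916667.
Recurrence: B ← B·(1+r) − €230.00.
Month 1: interest €24.93; balance after payment €2,514.93.
Month 2: interest €23.05; balance after payment €2,307.99.
Closed form: n = −ln(1 − rB₀/P)/ln(1+r) = −ln(0.89159)/ln(1.00917) ≈ 12.575, so the balance reaches zero during payment 13.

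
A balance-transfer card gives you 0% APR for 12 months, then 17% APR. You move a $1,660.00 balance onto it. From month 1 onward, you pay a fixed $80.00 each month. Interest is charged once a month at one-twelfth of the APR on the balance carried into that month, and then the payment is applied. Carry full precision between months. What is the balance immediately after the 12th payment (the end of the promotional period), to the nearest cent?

$700.00

Promo months 1–12 at r₀ = 0%/12 = 0; months 13+ at r₁ = 17%/12 = 0.0141667.
After month 12 (no interest yet): B = $1,660.00 − 12·$80.00 = $700.00.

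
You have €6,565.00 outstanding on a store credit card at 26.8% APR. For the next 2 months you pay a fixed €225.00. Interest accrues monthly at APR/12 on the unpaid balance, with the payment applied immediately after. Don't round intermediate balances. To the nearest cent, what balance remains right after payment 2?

Monthly rate r = 26.8%/12 = 2.23333% = 0.0223333.
Each month: B ← B·(1+r) − €225.00.
Month 1: interest €146.62; balance after payment €6,486.62.
Month 2: interest €144.87; balance after payment €6,406.49.

€6,406.49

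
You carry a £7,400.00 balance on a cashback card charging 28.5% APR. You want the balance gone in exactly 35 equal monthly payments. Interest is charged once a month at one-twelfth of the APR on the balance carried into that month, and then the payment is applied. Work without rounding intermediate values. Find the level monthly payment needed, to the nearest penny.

£313.70

Monthly rate r = 28.5%/12 = 2.375% = 0.02375.
Level-payment amortization: P = B₀·r / (1 − (1+r)^(−n)) = 7400.00·0.02375 / (1 − 1.02375^(−35)).
Denominator 1 − (1+r)^(−35) = 0.560242775.
P = 175.75 / 0.560242775 ≈ 313.70.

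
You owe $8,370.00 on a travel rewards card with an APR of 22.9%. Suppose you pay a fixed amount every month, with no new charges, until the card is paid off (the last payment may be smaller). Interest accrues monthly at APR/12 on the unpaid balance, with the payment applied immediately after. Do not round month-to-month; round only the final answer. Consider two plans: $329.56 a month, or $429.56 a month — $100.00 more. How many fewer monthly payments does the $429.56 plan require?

Monthly rate r = 22.9%/12 = 1.90833% = 0.0190833.
At $329.56/mo: n = ⌈−ln(1 − rB₀/P)/ln(1+r)⌉ = 36 payments (last $23.25); total interest = total paid − $8,370.00 = $3,187.85.
At $429.56/mo: 25 payments (last $257.19); total interest $2,196.63.
Payments saved = 36 − 25 = 11.

11 fewer payments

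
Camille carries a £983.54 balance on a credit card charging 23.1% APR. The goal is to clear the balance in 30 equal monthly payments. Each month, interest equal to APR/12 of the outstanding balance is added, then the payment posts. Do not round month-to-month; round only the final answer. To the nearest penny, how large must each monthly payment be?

£43.46

Monthly rate r = 23.1%/12 = 1.925% = 0.01925.
Level-payment amortization: P = B₀·r / (1 − (1+r)^(−n)) = 983.54·0.01925 / (1 − 1.01925^(−30)).
Denominator 1 − (1+r)^(−30) = 0.435611188.
P = 18.9331 / 0.435611188 ≈ 43.46.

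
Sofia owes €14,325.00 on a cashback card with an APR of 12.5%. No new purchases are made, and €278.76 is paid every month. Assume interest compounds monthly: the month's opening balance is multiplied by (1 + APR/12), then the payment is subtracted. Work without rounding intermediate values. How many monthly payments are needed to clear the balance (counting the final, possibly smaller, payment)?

74 months

Monthly rate r = 12.5%/12 = 1.04167% = 0.0104167.
Recurrence: B ← B·(1+r) − €278.76.
Month 1: interest €149.22; balance after payment €14,195.46.
Month 2: interest €147.87; balance after payment €14,064.57.
Closed form: n = −ln(1 − rB₀/P)/ln(1+r) = −ln(0.46471)/ln(1.01042) ≈ 73.952, so the balance reaches zero during payment 74.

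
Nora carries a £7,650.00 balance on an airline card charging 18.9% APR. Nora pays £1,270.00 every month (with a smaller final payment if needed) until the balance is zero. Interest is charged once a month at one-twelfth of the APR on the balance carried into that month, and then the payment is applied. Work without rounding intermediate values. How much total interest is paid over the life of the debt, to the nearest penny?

Monthly rate r = 18.9%/12 = 1.575% = 0.01575.
Payoff takes n = ⌈−ln(1 − rB₀/P)/ln(1+r)⌉ = ⌈6.379⌉ = 7 payments; the last is £483.07.
Total paid = 6·£1,270.00 + £483.07 = £8,103.07.
Total interest = total paid − principal = £8,103.07 − £7,650.00 = £453.07.

£453.07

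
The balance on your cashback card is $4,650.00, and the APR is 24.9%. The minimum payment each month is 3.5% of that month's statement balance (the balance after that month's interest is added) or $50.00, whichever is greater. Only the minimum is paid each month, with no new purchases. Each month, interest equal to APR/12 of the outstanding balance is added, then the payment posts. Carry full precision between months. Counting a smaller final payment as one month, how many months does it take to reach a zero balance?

122 months

Monthly rate r = 24.9%/12 = 2.075% = 0.02075.
While 3.5% of the post-interest balance exceeds $50.00, each month B ← (B·(1+r))·(1 − 0.035), i.e. B shrinks by the factor (1+r)·0.965 = 0.98502.
This holds for months 1–80. Entering month 81 the balance is $1,390.56; 3.5% of the post-interest balance is now below $50.00, so the flat $50.00 minimum applies from here.
From month 81 a fixed $50.00 at rate r clears $1,390.56 in 42 more payments. Total: 80 + 42 = 122 months.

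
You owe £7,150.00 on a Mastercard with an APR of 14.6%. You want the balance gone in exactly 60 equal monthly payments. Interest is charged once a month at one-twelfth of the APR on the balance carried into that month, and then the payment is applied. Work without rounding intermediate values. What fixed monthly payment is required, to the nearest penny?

£168.60

Monthly rate r = 14.6%/12 = 1.21667% = 0.0121667.
Level-payment amortization: P = B₀·r / (1 − (1+r)^(−n)) = 7150.00·0.0121667 / (1 − 1.01217^(−60)).
Denominator 1 − (1+r)^(−60) = 0.515963451.
P = 86.9917 / 0.515963451 ≈ 168.60.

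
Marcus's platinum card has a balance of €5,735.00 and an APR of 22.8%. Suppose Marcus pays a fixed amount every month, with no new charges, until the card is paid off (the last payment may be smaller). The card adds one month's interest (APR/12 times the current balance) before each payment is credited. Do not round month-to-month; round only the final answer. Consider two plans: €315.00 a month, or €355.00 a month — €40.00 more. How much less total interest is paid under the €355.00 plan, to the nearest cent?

€189.43

Monthly rate r = 22.8%/12 = 1.9% = 0.019.
At €315.00/mo: n = ⌈−ln(1 − rB₀/P)/ln(1+r)⌉ = 23 payments (last €175.59); total interest = total paid − €5,735.00 = €1,370.59.
At €355.00/mo: 20 payments (last €171.16); total interest €1,181.16.
Interest saved = €1,370.59 − €1,181.16 = €189.43.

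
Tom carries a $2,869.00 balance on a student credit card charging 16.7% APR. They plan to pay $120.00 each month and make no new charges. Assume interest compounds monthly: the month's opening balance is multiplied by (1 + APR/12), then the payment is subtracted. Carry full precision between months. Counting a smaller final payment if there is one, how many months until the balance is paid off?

30 months

Monthly rate r = 16.7%/12 = 1.39167% = 0.0139167.
Recurrence: B ← B·(1+r) − $120.00.
Month 1: interest $39.93; balance after payment $2,788.93.
Month 2: interest $38.81; balance after payment $2,707.74.
Closed form: n = −ln(1 − rB₀/P)/ln(1+r) = −ln(0.66728)/ln(1.01392) ≈ 29.271, so the balance reaches zero during payment 30.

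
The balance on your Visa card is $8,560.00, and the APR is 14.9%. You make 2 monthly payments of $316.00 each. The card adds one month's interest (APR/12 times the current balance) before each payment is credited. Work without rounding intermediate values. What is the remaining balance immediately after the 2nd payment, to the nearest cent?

Monthly rate r = 14.9%/12 = 1.24167% = 0.0124167.
Each month: B ← B·(1+r) − $316.00.
Month 1: interest $106.29; balance after payment $8,350.29.
Month 2: interest $103.68; balance after payment $8,137.97.

$8,137.97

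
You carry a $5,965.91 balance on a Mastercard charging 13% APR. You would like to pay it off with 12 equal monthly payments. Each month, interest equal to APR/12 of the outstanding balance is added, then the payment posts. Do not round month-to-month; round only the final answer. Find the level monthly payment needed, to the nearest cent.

Monthly rate r = 13%/12 = 1.08333% = 0.0108333.
Level-payment amortization: P = B₀·r / (1 − (1+r)^(−n)) = 5965.91·0.0108333 / (1 − 1.01083^(−12)).
Denominator 1 − (1+r)^(−12) = 0.121290459.
P = 64.6307 / 0.121290459 ≈ 532.86.

$532.86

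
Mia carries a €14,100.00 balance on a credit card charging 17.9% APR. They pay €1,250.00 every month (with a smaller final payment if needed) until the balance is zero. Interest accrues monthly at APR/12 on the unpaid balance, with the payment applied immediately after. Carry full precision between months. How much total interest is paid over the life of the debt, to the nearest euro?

Monthly rate r = 17.9%/12 = 1.49167% = 0.0149167.
Payoff takes n = ⌈−ln(1 − rB₀/P)/ln(1+r)⌉ = ⌈12.443⌉ = 13 payments; the last is €555.87.
Total paid = 12·€1,250.00 + €555.87 = €15,555.87.
Total interest = total paid − principal = €15,555.87 − €14,100.00 = €1,455.87.

€1,456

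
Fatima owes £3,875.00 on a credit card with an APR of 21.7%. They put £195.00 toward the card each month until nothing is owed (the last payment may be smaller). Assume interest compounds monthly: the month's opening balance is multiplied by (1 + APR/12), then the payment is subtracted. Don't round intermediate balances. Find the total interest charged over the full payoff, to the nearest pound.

£970

Monthly rate r = 21.7%/12 = 1.80833% = 0.0180833.
Payoff takes n = ⌈−ln(1 − rB₀/P)/ln(1+r)⌉ = ⌈24.845⌉ = 25 payments; the last is £165.03.
Total paid = 24·£195.00 + £165.03 = £4,845.03.
Total interest = total paid − principal = £4,845.03 − £3,875.00 = £970.03.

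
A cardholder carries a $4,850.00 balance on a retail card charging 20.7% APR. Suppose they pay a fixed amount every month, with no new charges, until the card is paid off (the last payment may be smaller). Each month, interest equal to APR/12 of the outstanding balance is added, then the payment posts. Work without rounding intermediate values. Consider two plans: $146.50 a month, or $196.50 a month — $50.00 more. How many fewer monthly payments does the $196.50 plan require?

17 fewer payments

Monthly rate r = 20.7%/12 = 1.725% = 0.01725.
At $146.50/mo: n = ⌈−ln(1 − rB₀/P)/ln(1+r)⌉ = 50 payments (last $72.53); total interest = total paid − $4,850.00 = $2,401.03.
At $196.50/mo: 33 payments (last $85.67); total interest $1,523.67.
Payments saved = 50 − 33 = 17.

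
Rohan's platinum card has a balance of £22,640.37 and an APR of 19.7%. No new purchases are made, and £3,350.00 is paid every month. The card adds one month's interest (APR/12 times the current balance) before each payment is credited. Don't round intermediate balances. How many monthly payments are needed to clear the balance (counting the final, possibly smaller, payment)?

Monthly rate r = 19.7%/12 = 1.64167% = 0.0164167.
Recurrence: B ← B·(1+r) − £3,350.00.
Month 1: interest £371.68; balance after payment £19,662.05.
Month 2: interest £322.79; balance after payment £16,634.83.
Closed form: n = −ln(1 − rB₀/P)/ln(1+r) = −ln(0.88905)/ln(1.01642) ≈ 7.222, so the balance reaches zero during payment 8.

8 months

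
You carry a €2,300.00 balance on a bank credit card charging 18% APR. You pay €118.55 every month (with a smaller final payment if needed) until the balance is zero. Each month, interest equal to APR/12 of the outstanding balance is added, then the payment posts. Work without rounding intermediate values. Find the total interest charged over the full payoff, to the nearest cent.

€438.55

Monthly rate r = 18%/12 = 1.5% = 0.015.
Payoff takes n = ⌈−ln(1 − rB₀/P)/ln(1+r)⌉ = ⌈23.100⌉ = 24 payments; the last is €11.90.
Total paid = 23·€118.55 + €11.90 = €2,738.55.
Total interest = total paid − principal = €2,738.55 − €2,300.00 = €438.55.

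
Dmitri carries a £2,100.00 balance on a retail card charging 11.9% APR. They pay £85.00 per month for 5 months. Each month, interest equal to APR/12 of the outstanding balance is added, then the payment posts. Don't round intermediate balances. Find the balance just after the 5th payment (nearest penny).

£1,772.70

Monthly rate r = 11.9%/12 = 0.991667% = 0.00991667.
Each month: B ← B·(1+r) − £85.00.
Month 1: interest £20.83; balance after payment £2,035.82.
Month 2: interest £20.19; balance after payment £1,971.01.
Month 3: interest £19.55; balance after payment £1,905.56.
Month 4: interest £18.90; balance after payment £1,839.46.
Month 5: interest £18.24; balance after payment £1,772.70.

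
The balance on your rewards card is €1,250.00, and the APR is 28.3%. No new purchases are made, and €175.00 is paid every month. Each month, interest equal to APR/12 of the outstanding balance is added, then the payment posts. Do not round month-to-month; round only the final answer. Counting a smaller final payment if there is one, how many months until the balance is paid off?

Monthly rate r = 28.3%/12 = 2.35833% = 0.0235833.
Recurrence: B ← B·(1+r) − €175.00.
Month 1: interest €29.48; balance after payment €1,104.48.
Month 2: interest €26.05; balance after payment €955.53.
Closed form: n = −ln(1 − rB₀/P)/ln(1+r) = −ln(0.83155)/ln(1.02358) ≈ 7.914, so the balance reaches zero during payment 8.

8 payments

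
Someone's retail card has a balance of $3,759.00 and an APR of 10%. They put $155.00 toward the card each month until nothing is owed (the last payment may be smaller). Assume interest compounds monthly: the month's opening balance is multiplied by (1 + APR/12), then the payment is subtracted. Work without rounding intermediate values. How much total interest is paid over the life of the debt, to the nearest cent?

$457.86

Monthly rate r = 10%/12 = 0.833333% = 0.00833333.
Payoff takes n = ⌈−ln(1 − rB₀/P)/ln(1+r)⌉ = ⌈27.205⌉ = 28 payments; the last is $31.86.
Total paid = 27·$155.00 + $31.86 = $4,216.86.
Total interest = total paid − principal = $4,216.86 − $3,759.00 = $457.86.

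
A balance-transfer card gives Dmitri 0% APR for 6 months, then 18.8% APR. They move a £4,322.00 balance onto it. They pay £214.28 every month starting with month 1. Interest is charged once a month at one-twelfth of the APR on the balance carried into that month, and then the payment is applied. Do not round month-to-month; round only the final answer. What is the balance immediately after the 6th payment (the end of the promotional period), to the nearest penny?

£3,036.32

Promo months 1–6 at r₀ = 0%/12 = 0; months 7+ at r₁ = 18.8%/12 = 0.0156667.
After month 6 (no interest yet): B = £4,322.00 − 6·£214.28 = £3,036.32.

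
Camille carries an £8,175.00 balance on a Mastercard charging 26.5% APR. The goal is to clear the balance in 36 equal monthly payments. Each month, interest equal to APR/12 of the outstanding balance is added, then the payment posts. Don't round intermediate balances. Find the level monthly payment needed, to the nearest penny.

Monthly rate r = 26.5%/12 = 2.20833% = 0.0220833.
Level-payment amortization: P = B₀·r / (1 − (1+r)^(−n)) = 8175.00·0.0220833 / (1 − 1.02208^(−36)).
Denominator 1 − (1+r)^(−36) = 0.544495191.
P = 180.531 / 0.544495191 ≈ 331.56.

£331.56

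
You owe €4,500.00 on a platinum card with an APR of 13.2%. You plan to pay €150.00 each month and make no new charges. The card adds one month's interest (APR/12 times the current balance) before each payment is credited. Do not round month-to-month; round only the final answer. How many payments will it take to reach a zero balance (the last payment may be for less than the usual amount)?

Monthly rate r = 13.2%/12 = 1.1% = 0.011.
Recurrence: B ← B·(1+r) − €150.00.
Month 1: interest €49.50; balance after payment €4,399.50.
Month 2: interest €48.39; balance after payment €4,297.89.
Closed form: n = −ln(1 − rB₀/P)/ln(1+r) = −ln(0.67)/ln(1.011) ≈ 36.607, so the balance reaches zero during payment 37.

37 months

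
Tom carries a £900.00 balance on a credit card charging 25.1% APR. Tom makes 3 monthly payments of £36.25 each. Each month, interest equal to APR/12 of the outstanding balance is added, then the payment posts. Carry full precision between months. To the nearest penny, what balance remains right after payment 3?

Monthly rate r = 25.1%/12 = 2.09167% = 0.0209167.
Each month: B ← B·(1+r) − £36.25.
Month 1: interest £18.82; balance after payment £882.58.
Month 2: interest £18.46; balance after payment £864.79.
Month 3: interest £18.09; balance after payment £846.62.

£846.62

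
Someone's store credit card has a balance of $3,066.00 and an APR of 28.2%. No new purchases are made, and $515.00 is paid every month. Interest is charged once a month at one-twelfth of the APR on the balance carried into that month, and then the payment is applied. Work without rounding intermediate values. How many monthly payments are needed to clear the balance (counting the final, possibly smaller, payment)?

Monthly rate r = 28.2%/12 = 2.35% = 0.0235.
Recurrence: B ← B·(1+r) − $515.00.
Month 1: interest $72.05; balance after payment $2,623.05.
Month 2: interest $61.64; balance after payment $2,169.69.
Closed form: n = −ln(1 − rB₀/P)/ln(1+r) = −ln(0.8601)/ln(1.0235) ≈ 6.488, so the balance reaches zero during payment 7.

7 payments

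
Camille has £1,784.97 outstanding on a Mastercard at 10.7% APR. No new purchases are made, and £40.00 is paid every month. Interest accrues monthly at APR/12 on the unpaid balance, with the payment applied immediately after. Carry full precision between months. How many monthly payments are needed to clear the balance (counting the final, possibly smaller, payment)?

Monthly rate r = 10.7%/12 = 0.891667% = 0.00891667.
Recurrence: B ← B·(1+r) − £40.00.
Month 1: interest £15.92; balance after payment £1,760.89.
Month 2: interest £15.70; balance after payment £1,736.59.
Closed form: n = −ln(1 − rB₀/P)/ln(1+r) = −ln(0.6021)/ln(1.00892) ≈ 57.150, so the balance reaches zero during payment 58.

58 months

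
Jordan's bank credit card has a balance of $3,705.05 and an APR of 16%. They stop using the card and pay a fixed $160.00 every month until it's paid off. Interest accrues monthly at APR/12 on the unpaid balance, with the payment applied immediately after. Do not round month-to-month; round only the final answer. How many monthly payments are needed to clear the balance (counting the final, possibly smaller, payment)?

28 months

Monthly rate r = 16%/12 = 1.33333% = 0.0133333.
Recurrence: B ← B·(1+r) − $160.00.
Month 1: interest $49.40; balance after payment $3,594.45.
Month 2: interest $47.93; balance after payment $3,482.38.
Closed form: n = −ln(1 − rB₀/P)/ln(1+r) = −ln(0.69125)/ln(1.01333) ≈ 27.879, so the balance reaches zero during payment 28.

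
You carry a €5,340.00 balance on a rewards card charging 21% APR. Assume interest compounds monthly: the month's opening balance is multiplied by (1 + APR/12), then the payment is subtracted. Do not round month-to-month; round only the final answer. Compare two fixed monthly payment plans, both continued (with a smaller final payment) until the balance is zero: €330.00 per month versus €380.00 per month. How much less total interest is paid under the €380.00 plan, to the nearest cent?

€150.22

Monthly rate r = 21%/12 = 1.75% = 0.0175.
At €330.00/mo: n = ⌈−ln(1 − rB₀/P)/ln(1+r)⌉ = 20 payments (last €63.38); total interest = total paid − €5,340.00 = €993.38.
At €380.00/mo: 17 payments (last €103.16); total interest €843.16.
Interest saved = €993.38 − €843.16 = €150.22.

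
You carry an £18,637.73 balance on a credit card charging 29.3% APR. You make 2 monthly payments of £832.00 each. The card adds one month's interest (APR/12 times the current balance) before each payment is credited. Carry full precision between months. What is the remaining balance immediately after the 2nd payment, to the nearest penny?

£17,874.67

Monthly rate r = 29.3%/12 = 2.44167% = 0.0244167.
Each month: B ← B·(1+r) − £832.00.
Month 1: interest £455.07; balance after payment £18,260.80.
Month 2: interest £445.87; balance after payment £17,874.67.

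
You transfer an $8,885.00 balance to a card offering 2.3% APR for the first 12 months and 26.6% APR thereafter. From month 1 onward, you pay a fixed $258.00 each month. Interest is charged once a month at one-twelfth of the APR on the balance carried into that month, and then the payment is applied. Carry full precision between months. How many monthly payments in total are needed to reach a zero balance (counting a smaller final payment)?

45 payments

Promo months 1–12 at r₀ = 2.3%/12 = 0.00191667; months 13+ at r₁ = 26.6%/12 = 0.0221667.
After month 12: iterate B ← B·(1+r₀) − $258.00 for 12 months → $5,962.68.
Then at r₁ with $258.00/mo: n₂ = −ln(1 − r₁·B/P)/ln(1+r₁) ≈ 32.75 → 33 more payments.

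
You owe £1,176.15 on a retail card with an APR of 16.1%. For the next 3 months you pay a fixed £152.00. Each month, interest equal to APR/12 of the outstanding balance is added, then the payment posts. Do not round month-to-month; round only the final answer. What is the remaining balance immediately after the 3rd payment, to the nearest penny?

Monthly rate r = 16.1%/12 = 1.34167% = 0.0134167.
Each month: B ← B·(1+r) − £152.00.
Month 1: interest £15.78; balance after payment £1,039.93.
Month 2: interest £13.95; balance after payment £901.88.
Month 3: interest £12.10; balance after payment £761.98.

£761.98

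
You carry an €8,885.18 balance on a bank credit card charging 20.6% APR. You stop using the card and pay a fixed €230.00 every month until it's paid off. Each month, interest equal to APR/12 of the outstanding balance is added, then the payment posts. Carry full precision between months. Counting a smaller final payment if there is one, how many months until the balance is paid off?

Monthly rate r = 20.6%/12 = 1.71667% = 0.0171667.
Recurrence: B ← B·(1+r) − €230.00.
Month 1: interest €152.53; balance after payment €8,807.71.
Month 2: interest €151.20; balance after payment €8,728.91.
Closed form: n = −ln(1 − rB₀/P)/ln(1+r) = −ln(0.33683)/ln(1.01717) ≈ 63.931, so the balance reaches zero during payment 64.

64 months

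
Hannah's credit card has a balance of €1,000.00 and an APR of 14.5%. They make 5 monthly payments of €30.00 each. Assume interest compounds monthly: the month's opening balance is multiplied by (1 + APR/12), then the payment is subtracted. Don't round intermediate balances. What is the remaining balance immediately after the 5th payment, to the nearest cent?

€908.23

Monthly rate r = 14.5%/12 = 1.20833% = 0.0120833.
Each month: B ← B·(1+r) − €30.00.
Month 1: interest €12.08; balance after payment €982.08.
Month 2: interest €11.87; balance after payment €963.95.
Month 3: interest €11.65; balance after payment €945.60.
Month 4: interest €11.43; balance after payment €927.02.
Month 5: interest €11.20; balance after payment €908.23.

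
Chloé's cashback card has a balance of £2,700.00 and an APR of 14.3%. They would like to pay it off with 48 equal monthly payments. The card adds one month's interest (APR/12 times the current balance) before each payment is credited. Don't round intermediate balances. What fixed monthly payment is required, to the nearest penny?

£74.19

Monthly rate r = 14.3%/12 = 1.19167% = 0.0119167.
Level-payment amortization: P = B₀·r / (1 − (1+r)^(−n)) = 2700.00·0.0119167 / (1 − 1.01192^(−48)).
Denominator 1 − (1+r)^(−48) = 0.433692844.
P = 32.175 / 0.433692844 ≈ 74.19.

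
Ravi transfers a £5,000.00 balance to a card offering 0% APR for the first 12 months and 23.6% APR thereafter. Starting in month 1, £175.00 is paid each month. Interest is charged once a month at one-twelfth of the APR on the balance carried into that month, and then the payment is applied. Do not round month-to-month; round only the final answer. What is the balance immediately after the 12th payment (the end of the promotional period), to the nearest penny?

Promo months 1–12 at r₀ = 0%/12 = 0; months 13+ at r₁ = 23.6%/12 = 0.0196667.
After month 12 (no interest yet): B = £5,000.00 − 12·£175.00 = £2,900.00.

£2,900.00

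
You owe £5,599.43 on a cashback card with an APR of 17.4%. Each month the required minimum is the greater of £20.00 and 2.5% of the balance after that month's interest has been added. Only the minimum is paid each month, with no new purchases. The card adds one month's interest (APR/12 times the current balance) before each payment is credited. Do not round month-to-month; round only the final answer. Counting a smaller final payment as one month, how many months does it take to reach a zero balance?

Monthly rate r = 17.4%/12 = 1.45% = 0.0145.
While 2.5% of the post-interest balance exceeds £20.00, each month B ← (B·(1+r))·(1 − 0.025), i.e. B shrinks by the factor (1+r)·0.975 = 0.98914.
This holds for months 1–180. Entering month 181 the balance is £784.05; 2.5% of the post-interest balance is now below £20.00, so the flat £20.00 minimum applies from here.
From month 181 a fixed £20.00 at rate r clears £784.05 in 59 more payments. Total: 180 + 59 = 239 months.

239 months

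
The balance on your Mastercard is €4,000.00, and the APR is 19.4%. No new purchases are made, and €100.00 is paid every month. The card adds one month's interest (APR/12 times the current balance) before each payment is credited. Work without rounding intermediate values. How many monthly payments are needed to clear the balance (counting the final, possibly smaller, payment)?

Monthly rate r = 19.4%/12 = 1.61667% = 0.0161667.
Recurrence: B ← B·(1+r) − €100.00.
Month 1: interest €64.67; balance after payment €3,964.67.
Month 2: interest €64.10; balance after payment €3,928.76.
Closed form: n = −ln(1 − rB₀/P)/ln(1+r) = −ln(0.35333)/ln(1.01617) ≈ 64.870, so the balance reaches zero during payment 65.

65 months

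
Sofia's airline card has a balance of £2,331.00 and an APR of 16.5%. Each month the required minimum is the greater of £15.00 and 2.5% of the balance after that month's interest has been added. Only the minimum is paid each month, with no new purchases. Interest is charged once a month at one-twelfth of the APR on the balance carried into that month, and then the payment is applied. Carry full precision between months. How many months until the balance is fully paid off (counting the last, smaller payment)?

175 months

Monthly rate r = 16.5%/12 = 1.375% = 0.01375.
While 2.5% of the post-interest balance exceeds £15.00, each month B ← (B·(1+r))·(1 − 0.025), i.e. B shrinks by the factor (1+r)·0.975 = 0.98841.
This holds for months 1–118. Entering month 119 the balance is £588.75; 2.5% of the post-interest balance is now below £15.00, so the flat £15.00 minimum applies from here.
From month 119 a fixed £15.00 at rate r clears £588.75 in 57 more payments. Total: 118 + 57 = 175 months.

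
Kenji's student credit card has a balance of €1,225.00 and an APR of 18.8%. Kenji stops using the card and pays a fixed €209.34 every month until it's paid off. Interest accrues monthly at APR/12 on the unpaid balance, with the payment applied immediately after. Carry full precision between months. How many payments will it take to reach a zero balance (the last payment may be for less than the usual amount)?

Monthly rate r = 18.8%/12 = 1.56667% = 0.0156667.
Recurrence: B ← B·(1+r) − €209.34.
Month 1: interest €19.19; balance after payment €1,034.85.
Month 2: interest €16.21; balance after payment €841.72.
Closed form: n = −ln(1 − rB₀/P)/ln(1+r) = −ln(0.90832)/ln(1.01567) ≈ 6.186, so the balance reaches zero during payment 7.

7 payments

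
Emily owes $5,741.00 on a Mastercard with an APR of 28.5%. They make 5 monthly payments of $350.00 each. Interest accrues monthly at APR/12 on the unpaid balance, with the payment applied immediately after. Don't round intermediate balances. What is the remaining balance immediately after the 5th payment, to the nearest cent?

Monthly rate r = 28.5%/12 = 2.375% = 0.02375.
Each month: B ← B·(1+r) − $350.00.
Month 1: interest $136.35; balance after payment $5,527.35.
Month 2: interest $131.27; balance after payment $5,308.62.
Month 3: interest $126.08; balance after payment $5,084.70.
Month 4: interest $120.76; balance after payment $4,855.46.
Month 5: interest $115.32; balance after payment $4,620.78.

$4,620.78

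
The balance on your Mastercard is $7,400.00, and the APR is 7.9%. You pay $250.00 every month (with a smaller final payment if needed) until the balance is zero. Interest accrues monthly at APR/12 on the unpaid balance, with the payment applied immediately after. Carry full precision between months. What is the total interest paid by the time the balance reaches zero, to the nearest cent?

$858.00

Monthly rate r = 7.9%/12 = 0.658333% = 0.00658333.
Payoff takes n = ⌈−ln(1 − rB₀/P)/ln(1+r)⌉ = ⌈33.032⌉ = 34 payments; the last is $8.00.
Total paid = 33·$250.00 + $8.00 = $8,258.00.
Total interest = total paid − principal = $8,258.00 − $7,400.00 = $858.00.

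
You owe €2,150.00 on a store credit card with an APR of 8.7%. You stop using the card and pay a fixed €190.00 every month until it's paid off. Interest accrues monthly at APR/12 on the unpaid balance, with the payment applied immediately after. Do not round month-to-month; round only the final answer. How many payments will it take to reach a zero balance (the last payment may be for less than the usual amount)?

Monthly rate r = 8.7%/12 = 0.725% = 0.00725.
Recurrence: B ← B·(1+r) − €190.00.
Month 1: interest €15.59; balance after payment €1,975.59.
Month 2: interest €14.32; balance after payment €1,799.91.
Closed form: n = −ln(1 − rB₀/P)/ln(1+r) = −ln(0.91796)/ln(1.00725) ≈ 11.850, so the balance reaches zero during payment 12.

12 months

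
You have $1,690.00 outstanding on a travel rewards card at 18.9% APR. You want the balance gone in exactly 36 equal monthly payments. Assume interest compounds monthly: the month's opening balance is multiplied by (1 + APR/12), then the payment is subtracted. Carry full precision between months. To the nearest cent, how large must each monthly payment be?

$61.86

Monthly rate r = 18.9%/12 = 1.575% = 0.01575.
Level-payment amortization: P = B₀·r / (1 − (1+r)^(−n)) = 1690.00·0.01575 / (1 − 1.01575^(−36)).
Denominator 1 − (1+r)^(−36) = 0.430263447.
P = 26.6175 / 0.430263447 ≈ 61.86.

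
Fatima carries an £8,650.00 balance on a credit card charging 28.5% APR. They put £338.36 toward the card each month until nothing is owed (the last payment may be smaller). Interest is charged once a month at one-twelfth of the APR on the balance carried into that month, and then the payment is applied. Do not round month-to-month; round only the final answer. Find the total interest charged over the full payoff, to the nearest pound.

Monthly rate r = 28.5%/12 = 2.375% = 0.02375.
Payoff takes n = ⌈−ln(1 − rB₀/P)/ln(1+r)⌉ = ⌈39.806⌉ = 40 payments; the last is £273.39.
Total paid = 39·£338.36 + £273.39 = £13,469.43.
Total interest = total paid − principal = £13,469.43 − £8,650.00 = £4,819.43.

£4,819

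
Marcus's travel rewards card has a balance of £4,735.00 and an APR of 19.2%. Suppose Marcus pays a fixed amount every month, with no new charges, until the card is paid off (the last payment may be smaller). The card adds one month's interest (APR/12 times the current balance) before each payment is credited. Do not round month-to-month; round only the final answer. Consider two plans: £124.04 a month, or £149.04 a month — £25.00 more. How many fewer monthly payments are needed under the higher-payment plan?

Monthly rate r = 19.2%/12 = 1.6% = 0.016.
At £124.04/mo: n = ⌈−ln(1 − rB₀/P)/ln(1+r)⌉ = 60 payments (last £55.41); total interest = total paid − £4,735.00 = £2,638.77.
At £149.04/mo: 45 payments (last £108.21); total interest £1,930.97.
Payments saved = 60 − 45 = 15.

15 fewer payments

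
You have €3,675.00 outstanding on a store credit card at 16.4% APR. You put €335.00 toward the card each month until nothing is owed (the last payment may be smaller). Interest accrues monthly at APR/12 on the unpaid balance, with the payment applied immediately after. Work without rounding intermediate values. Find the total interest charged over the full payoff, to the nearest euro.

Monthly rate r = 16.4%/12 = 1.36667% = 0.0136667.
Payoff takes n = ⌈−ln(1 − rB₀/P)/ln(1+r)⌉ = ⌈11.966⌉ = 12 payments; the last is €323.76.
Total paid = 11·€335.00 + €323.76 = €4,008.76.
Total interest = total paid − principal = €4,008.76 − €3,675.00 = €333.76.

€334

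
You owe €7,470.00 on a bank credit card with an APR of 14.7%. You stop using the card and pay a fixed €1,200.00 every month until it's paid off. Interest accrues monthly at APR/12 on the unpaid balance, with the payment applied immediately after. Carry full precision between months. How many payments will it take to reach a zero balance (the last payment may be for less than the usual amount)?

7 payments

Monthly rate r = 14.7%/12 = 1.225% = 0.01225.
Recurrence: B ← B·(1+r) − €1,200.00.
Month 1: interest €91.51; balance after payment €6,361.51.
Month 2: interest €77.93; balance after payment €5,239.44.
Closed form: n = −ln(1 − rB₀/P)/ln(1+r) = −ln(0.92374)/ln(1.01225) ≈ 6.515, so the balance reaches zero during payment 7.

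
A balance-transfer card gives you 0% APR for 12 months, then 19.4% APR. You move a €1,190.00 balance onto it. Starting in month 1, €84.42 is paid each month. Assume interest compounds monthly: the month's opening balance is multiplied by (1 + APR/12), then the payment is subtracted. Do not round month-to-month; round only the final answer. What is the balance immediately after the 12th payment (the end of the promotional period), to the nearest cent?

Promo months 1–12 at r₀ = 0%/12 = 0; months 13+ at r₁ = 19.4%/12 = 0.0161667.
After month 12 (no interest yet): B = €1,190.00 − 12·€84.42 = €176.96.

€176.96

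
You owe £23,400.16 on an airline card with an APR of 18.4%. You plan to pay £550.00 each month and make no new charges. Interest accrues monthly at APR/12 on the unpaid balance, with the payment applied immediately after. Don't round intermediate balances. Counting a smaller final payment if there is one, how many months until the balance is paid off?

Monthly rate r = 18.4%/12 = 1.53333% = 0.0153333.
Recurrence: B ← B·(1+r) − £550.00.
Month 1: interest £358.80; balance after payment £23,208.96.
Month 2: interest £355.87; balance after payment £23,014.83.
Closed form: n = −ln(1 − rB₀/P)/ln(1+r) = −ln(0.34763)/ln(1.01533) ≈ 69.436, so the balance reaches zero during payment 70.

70 payments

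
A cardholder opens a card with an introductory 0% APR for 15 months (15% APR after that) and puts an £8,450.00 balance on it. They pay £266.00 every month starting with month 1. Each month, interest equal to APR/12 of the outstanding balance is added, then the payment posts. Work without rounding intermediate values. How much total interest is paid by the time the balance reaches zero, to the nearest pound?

Promo months 1–15 at r₀ = 0%/12 = 0; months 16+ at r₁ = 15%/12 = 0.0125.
After month 15 (no interest yet): B = £8,450.00 − 15·£266.00 = £4,460.00.
Then at r₁ with £266.00/mo: n₂ = −ln(1 − r₁·B/P)/ln(1+r₁) ≈ 18.93 → 19 more payments.
Total paid = 33·£266.00 + £248.35 = £9,026.35; interest = £9,026.35 − £8,450.00 = £576.35.

£576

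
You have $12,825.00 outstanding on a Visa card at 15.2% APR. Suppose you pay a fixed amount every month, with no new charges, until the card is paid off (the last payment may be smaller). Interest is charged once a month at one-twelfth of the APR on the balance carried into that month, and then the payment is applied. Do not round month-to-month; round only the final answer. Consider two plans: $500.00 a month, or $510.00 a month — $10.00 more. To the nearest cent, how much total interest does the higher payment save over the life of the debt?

Monthly rate r = 15.2%/12 = 1.26667% = 0.0126667.
At $500.00/mo: n = ⌈−ln(1 − rB₀/P)/ln(1+r)⌉ = 32 payments (last $107.54); total interest = total paid − $12,825.00 = $2,782.54.
At $510.00/mo: 31 payments (last $239.40); total interest $2,714.40.
Interest saved = $2,782.54 − $2,714.40 = $68.14.

$68.14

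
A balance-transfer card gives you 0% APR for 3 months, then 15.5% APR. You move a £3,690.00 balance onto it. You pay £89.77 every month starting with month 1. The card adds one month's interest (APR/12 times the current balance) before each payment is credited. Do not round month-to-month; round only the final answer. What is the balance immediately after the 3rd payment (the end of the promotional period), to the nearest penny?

Promo months 1–3 at r₀ = 0%/12 = 0; months 4+ at r₁ = 15.5%/12 = 0.0129167.
After month 3 (no interest yet): B = £3,690.00 − 3·£89.77 = £3,420.69.

£3,420.69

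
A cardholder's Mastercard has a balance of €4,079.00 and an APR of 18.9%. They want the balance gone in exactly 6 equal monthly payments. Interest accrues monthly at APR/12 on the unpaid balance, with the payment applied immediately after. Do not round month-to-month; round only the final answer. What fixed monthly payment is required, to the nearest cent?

Monthly rate r = 18.9%/12 = 1.575% = 0.01575.
Level-payment amortization: P = B₀·r / (1 − (1+r)^(−n)) = 4079.00·0.01575 / (1 − 1.01575^(−6)).
Denominator 1 − (1+r)^(−6) = 0.0895019626.
P = 64.2442 / 0.0895019626 ≈ 717.80.

€717.80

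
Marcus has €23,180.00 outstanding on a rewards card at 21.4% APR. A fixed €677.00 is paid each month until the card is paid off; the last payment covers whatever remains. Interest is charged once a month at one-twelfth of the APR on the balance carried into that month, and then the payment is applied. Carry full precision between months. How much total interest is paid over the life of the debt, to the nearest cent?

Monthly rate r = 21.4%/12 = 1.78333% = 0.0178333.
Payoff takes n = ⌈−ln(1 − rB₀/P)/ln(1+r)⌉ = ⌈53.357⌉ = 54 payments; the last is €243.13.
Total paid = 53·€677.00 + €243.13 = €36,124.13.
Total interest = total paid − principal = €36,124.13 − €23,180.00 = €12,944.13.

€12,944.13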